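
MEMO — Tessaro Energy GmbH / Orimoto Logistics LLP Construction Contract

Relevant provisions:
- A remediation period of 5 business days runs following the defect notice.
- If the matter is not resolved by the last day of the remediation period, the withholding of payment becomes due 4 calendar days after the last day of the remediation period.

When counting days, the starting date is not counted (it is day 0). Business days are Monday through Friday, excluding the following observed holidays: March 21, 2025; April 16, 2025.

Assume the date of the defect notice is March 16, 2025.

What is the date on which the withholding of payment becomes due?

March 28, 2025

The last day of the remediation period: counting 5 business days from Sunday, March 16, 2025 (Mar 17, Mar 18, Mar 19, Mar 20, Mar 24, skipping weekends and the listed holiday on Mar 21) reaches Monday, March 24, 2025.
The date on which the withholding of payment becomes due: 4 calendar days after March 24, 2025 is March 28, 2025.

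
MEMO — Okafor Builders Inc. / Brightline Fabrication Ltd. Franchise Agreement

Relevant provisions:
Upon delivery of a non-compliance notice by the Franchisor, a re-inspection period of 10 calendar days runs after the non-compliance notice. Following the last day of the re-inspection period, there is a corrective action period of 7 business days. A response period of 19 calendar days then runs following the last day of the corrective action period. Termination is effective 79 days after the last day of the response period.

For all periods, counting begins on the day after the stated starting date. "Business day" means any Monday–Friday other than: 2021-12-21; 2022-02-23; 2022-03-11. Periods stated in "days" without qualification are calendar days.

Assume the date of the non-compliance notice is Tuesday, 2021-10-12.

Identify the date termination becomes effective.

The last day of the re-inspection period: 2021-10-12 + 10 days = 2021-10-22.
The last day of the corrective action period: 7 business days after Friday, 2021-10-22, skipping weekends — Oct 25, Oct 26, Oct 27, Oct 28, Oct 29, Nov 1, Nov 2 — lands on Tuesday, 2021-11-02.
The last day of the response period: 19 calendar days after 2021-11-02 is 2021-11-21.
The date termination becomes effective: 2021-11-21 + 79 days = 2022-02-08.

2022-02-08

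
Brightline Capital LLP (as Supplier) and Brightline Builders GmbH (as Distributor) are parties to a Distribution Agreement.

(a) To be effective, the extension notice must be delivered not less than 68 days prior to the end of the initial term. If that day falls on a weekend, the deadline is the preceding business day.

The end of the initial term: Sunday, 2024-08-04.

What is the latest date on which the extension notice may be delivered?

2024-05-28

2024-08-04 minus 68 days is 2024-05-28. That is a Tuesday, so no adjustment is needed.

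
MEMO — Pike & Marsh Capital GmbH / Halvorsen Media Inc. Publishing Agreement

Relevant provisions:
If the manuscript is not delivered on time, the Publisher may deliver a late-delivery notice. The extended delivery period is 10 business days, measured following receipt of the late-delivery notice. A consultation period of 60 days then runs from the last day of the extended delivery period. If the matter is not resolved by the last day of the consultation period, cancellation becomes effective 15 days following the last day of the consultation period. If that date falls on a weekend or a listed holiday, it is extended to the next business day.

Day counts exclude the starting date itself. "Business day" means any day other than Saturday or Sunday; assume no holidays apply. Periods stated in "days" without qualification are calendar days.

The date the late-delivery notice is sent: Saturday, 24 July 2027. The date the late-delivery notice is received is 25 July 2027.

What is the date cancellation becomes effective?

20 October 2027

The last day of the extended delivery period: 10 business days after Sunday, 25 July 2027, skipping weekends — Jul 26, Jul 27, Jul 28, Jul 29, Jul 30, Aug 2, Aug 3, Aug 4, Aug 5, Aug 6 — lands on Friday, 6 August 2027.
The last day of the consultation period: 60 calendar days after 6 August 2027 is 5 October 2027.
The date cancellation becomes effective: 15 calendar days after 5 October 2027 is 20 October 2027. 20 October 2027 is a Wednesday, so no roll-forward applies.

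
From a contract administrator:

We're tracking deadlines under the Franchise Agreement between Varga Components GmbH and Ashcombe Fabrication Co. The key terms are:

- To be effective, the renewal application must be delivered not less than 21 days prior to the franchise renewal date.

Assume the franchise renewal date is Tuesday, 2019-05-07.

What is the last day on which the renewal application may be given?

2019-04-16

2019-05-07 minus 21 days is 2019-04-16.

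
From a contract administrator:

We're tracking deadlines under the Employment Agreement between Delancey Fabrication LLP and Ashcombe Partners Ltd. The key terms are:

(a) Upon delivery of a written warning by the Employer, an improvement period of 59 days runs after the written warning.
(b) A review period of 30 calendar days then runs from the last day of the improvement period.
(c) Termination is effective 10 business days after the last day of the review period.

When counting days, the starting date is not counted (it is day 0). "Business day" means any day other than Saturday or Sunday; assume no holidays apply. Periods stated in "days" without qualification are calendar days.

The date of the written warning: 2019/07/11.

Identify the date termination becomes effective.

Adding 59 calendar days to 2019/07/11 gives 2019/09/08, which is the last day of the improvement period.
Adding 30 calendar days to 2019/09/08 gives 2019/10/08, which is the last day of the review period.
The date termination becomes effective: 10 business days after Tuesday, 2019/10/08, skipping weekends — Oct 9, Oct 10, Oct 11, Oct 14, Oct 15, Oct 16, Oct 17, Oct 18, Oct 21, Oct 22 — lands on Tuesday, 2019/10/22.

2019/10/22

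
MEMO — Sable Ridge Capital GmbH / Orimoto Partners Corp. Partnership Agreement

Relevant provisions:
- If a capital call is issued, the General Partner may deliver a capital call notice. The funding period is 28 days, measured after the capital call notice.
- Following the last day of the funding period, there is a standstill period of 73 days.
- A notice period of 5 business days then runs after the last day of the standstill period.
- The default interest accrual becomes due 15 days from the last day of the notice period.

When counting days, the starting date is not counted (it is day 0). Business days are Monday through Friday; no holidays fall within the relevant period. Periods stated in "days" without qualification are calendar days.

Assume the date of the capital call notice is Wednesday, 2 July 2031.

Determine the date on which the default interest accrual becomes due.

The last day of the funding period: 2 July 2031 + 28 days = 30 July 2031.
The last day of the standstill period: 30 July 2031 + 73 days = 11 October 2031.
The last day of the notice period: counting 5 business days from Saturday, 11 October 2031 (Oct 13, Oct 14, Oct 15, Oct 16, Oct 17, skipping weekends) reaches Friday, 17 October 2031.
The date on which the default interest accrual becomes due: 15 calendar days after 17 October 2031 is 1 November 2031.

1 November 2031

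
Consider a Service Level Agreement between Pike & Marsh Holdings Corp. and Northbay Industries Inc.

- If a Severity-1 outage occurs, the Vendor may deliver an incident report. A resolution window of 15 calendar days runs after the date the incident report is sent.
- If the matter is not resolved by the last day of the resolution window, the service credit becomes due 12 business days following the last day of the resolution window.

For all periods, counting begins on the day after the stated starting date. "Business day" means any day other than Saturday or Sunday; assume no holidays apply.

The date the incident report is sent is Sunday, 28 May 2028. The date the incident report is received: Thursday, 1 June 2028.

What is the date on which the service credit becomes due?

Adding 15 calendar days to 28 May 2028 gives 12 June 2028, which is the last day of the resolution window.
The date on which the service credit becomes due: counting 12 business days from Monday, 12 June 2028 (Jun 13, Jun 14, Jun 15, Jun 16, …, Jun 26, Jun 27, Jun 28, skipping weekends) reaches Wednesday, 28 June 2028.

28 June 2028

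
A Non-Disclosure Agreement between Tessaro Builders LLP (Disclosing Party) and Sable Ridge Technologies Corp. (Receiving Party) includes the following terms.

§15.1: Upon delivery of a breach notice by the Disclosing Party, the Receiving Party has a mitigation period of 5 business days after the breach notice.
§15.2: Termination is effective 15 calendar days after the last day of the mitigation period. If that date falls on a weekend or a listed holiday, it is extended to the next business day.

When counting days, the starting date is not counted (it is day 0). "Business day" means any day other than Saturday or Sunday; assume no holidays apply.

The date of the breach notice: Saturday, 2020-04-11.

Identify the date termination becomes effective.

2020-05-04

The last day of the mitigation period: counting 5 business days from Saturday, 2020-04-11 (Apr 13, Apr 14, Apr 15, Apr 16, Apr 17, skipping weekends) reaches Friday, 2020-04-17.
Adding 15 calendar days to 2020-04-17 gives 2020-05-02, which is the date termination becomes effective. That falls on a Saturday, so it rolls to the next business day, Monday, 2020-05-04.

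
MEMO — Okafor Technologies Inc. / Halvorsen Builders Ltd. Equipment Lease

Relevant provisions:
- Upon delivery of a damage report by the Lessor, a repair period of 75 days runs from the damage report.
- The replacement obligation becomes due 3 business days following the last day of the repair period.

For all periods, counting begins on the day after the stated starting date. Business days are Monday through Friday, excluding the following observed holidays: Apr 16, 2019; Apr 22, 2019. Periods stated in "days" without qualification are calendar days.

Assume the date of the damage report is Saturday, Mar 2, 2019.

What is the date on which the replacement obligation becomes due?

May 21, 2019

The last day of the repair period: 75 calendar days after Mar 2, 2019 is May 16, 2019.
The date on which the replacement obligation becomes due: counting 3 business days from Thursday, May 16, 2019 (May 17, May 20, May 21, skipping weekends) reaches Tuesday, May 21, 2019.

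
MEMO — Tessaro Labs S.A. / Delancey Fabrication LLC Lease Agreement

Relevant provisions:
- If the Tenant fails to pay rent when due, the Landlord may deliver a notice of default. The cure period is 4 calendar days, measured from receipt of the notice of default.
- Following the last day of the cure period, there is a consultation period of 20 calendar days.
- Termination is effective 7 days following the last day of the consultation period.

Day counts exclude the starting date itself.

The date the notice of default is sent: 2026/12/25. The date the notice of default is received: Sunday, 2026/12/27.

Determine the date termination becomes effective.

2027/01/27

Adding 4 calendar days to 2026/12/27 gives 2026/12/31, which is the last day of the cure period.
Adding 20 calendar days to 2026/12/31 gives 2027/01/20, which is the last day of the consultation period.
The date termination becomes effective: 7 calendar days after 2027/01/20 is 2027/01/27.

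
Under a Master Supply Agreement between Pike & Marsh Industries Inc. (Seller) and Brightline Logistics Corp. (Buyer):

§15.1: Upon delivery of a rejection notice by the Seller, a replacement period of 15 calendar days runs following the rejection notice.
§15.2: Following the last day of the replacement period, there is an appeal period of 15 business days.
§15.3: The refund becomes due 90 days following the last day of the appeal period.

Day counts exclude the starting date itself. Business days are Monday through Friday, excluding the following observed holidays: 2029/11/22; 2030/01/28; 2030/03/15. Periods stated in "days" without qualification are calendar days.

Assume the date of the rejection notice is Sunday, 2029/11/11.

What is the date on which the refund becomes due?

2030/03/17

The last day of the replacement period: 15 calendar days after 2029/11/11 is 2029/11/26.
The last day of the appeal period: counting 15 business days from Monday, 2029/11/26 (Nov 27, Nov 28, Nov 29, Nov 30, …, Dec 13, Dec 14, Dec 17, skipping weekends) reaches Monday, 2029/12/17.
The date on which the refund becomes due: 2029/12/17 + 90 days = 2030/03/17.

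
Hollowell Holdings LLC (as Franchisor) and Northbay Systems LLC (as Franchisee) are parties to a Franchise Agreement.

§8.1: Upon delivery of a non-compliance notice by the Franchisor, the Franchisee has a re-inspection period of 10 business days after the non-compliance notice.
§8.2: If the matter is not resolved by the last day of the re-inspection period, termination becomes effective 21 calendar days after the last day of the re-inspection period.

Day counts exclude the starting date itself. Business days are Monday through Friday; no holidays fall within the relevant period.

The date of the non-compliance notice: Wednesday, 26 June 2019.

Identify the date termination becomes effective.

From Wednesday, 26 June 2019, 10 business days (Jun 27, Jun 28, Jul 1, Jul 2, Jul 3, Jul 4, Jul 5, Jul 8, Jul 9, Jul 10, skipping weekends) brings us to Wednesday, 10 July 2019, which is the last day of the re-inspection period.
The date termination becomes effective: 21 calendar days after 10 July 2019 is 31 July 2019.

31 July 2019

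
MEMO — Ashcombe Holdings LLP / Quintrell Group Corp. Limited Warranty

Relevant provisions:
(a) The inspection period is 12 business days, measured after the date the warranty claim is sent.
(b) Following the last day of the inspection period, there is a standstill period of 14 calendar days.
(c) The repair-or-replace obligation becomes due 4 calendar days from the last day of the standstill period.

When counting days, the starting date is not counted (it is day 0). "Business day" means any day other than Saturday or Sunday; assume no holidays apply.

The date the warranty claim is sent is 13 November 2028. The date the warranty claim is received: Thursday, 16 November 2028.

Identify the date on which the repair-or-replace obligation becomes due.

17 December 2028

From Monday, 13 November 2028, 12 business days (Nov 14, Nov 15, Nov 16, Nov 17, …, Nov 27, Nov 28, Nov 29, skipping weekends) brings us to Wednesday, 29 November 2028, which is the last day of the inspection period.
The last day of the standstill period: 14 calendar days after 29 November 2028 is 13 December 2028.
Adding 4 calendar days to 13 December 2028 gives 17 December 2028, which is the date on which the repair-or-replace obligation becomes due.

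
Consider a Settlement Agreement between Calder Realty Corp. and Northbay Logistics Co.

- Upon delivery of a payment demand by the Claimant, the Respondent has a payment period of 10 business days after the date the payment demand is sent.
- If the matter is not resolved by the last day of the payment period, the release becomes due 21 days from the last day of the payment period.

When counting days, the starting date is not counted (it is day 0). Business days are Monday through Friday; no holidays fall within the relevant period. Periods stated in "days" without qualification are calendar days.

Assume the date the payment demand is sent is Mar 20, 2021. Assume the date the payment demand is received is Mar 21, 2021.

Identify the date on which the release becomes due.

Apr 23, 2021

The last day of the payment period: counting 10 business days from Saturday, Mar 20, 2021 (Mar 22, Mar 23, Mar 24, Mar 25, Mar 26, Mar 29, Mar 30, Mar 31, Apr 1, Apr 2, skipping weekends) reaches Friday, Apr 2, 2021.
The date on which the release becomes due: 21 calendar days after Apr 2, 2021 is Apr 23, 2021.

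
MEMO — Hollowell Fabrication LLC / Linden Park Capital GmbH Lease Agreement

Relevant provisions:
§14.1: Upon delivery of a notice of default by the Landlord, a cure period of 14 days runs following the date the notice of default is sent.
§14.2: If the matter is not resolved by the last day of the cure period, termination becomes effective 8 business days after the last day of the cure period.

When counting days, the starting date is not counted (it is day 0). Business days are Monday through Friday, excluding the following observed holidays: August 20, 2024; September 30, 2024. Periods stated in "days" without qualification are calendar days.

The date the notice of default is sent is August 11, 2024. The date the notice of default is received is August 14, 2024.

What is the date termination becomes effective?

Adding 14 calendar days to August 11, 2024 gives August 25, 2024, which is the last day of the cure period.
The date termination becomes effective: 8 business days after Sunday, August 25, 2024, skipping weekends — Aug 26, Aug 27, Aug 28, Aug 29, Aug 30, Sep 2, Sep 3, Sep 4 — lands on Wednesday, September 4, 2024.

September 4, 2024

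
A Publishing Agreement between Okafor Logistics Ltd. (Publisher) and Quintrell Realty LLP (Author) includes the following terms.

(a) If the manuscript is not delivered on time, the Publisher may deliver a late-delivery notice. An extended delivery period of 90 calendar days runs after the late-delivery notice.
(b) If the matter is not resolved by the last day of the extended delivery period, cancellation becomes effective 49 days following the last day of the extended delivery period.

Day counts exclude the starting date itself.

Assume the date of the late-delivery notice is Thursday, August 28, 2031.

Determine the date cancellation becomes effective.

The last day of the extended delivery period: 90 calendar days after August 28, 2031 is November 26, 2031.
The date cancellation becomes effective: 49 calendar days after November 26, 2031 is January 14, 2032.

January 14, 2032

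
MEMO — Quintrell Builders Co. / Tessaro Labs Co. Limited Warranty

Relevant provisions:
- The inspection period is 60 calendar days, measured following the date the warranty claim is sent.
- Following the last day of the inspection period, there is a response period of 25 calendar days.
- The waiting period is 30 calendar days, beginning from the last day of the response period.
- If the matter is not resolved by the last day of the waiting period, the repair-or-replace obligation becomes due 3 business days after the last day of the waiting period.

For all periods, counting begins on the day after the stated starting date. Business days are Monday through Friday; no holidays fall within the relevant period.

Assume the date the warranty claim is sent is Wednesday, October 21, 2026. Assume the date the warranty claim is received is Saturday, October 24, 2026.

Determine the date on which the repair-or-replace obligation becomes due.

February 17, 2027

Adding 60 calendar days to October 21, 2026 gives December 20, 2026, which is the last day of the inspection period.
Adding 25 calendar days to December 20, 2026 gives January 14, 2027, which is the last day of the response period.
The last day of the waiting period: 30 calendar days after January 14, 2027 is February 13, 2027.
The date on which the repair-or-replace obligation becomes due: counting 3 business days from Saturday, February 13, 2027 (Feb 15, Feb 16, Feb 17, skipping weekends) reaches Wednesday, February 17, 2027.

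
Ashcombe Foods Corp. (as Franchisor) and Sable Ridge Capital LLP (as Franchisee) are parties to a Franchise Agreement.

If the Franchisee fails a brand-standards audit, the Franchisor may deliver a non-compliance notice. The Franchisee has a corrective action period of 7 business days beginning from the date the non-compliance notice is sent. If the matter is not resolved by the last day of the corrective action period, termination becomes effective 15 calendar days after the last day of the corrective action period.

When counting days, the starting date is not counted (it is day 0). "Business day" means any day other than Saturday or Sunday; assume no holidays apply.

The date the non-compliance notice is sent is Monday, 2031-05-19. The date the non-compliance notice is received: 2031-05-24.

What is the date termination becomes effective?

The last day of the corrective action period: counting 7 business days from Monday, 2031-05-19 (May 20, May 21, May 22, May 23, May 26, May 27, May 28, skipping weekends) reaches Wednesday, 2031-05-28.
Adding 15 calendar days to 2031-05-28 gives 2031-06-12, which is the date termination becomes effective.

2031-06-12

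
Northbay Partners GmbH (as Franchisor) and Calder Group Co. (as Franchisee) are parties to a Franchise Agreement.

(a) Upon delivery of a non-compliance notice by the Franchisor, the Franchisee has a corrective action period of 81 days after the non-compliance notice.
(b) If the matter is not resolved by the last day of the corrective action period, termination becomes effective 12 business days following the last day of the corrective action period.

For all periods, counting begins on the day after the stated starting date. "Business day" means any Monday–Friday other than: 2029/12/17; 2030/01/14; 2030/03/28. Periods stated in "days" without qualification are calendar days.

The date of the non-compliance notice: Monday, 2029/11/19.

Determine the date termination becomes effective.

Adding 81 calendar days to 2029/11/19 gives 2030/02/08, which is the last day of the corrective action period.
From Friday, 2030/02/08, 12 business days (Feb 11, Feb 12, Feb 13, Feb 14, …, Feb 22, Feb 25, Feb 26, skipping weekends) brings us to Tuesday, 2030/02/26, which is the date termination becomes effective.

2030/02/26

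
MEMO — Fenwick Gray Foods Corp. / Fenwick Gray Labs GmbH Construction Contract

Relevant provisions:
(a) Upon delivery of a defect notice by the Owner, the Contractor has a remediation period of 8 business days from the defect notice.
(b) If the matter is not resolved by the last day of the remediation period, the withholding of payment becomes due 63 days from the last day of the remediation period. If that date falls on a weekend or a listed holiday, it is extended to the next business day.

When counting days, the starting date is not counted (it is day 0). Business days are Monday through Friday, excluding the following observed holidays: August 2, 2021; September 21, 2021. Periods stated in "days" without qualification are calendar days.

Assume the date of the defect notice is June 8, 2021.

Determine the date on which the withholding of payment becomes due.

August 20, 2021

The last day of the remediation period: counting 8 business days from Tuesday, June 8, 2021 (Jun 9, Jun 10, Jun 11, Jun 14, Jun 15, Jun 16, Jun 17, Jun 18, skipping weekends) reaches Friday, June 18, 2021.
Adding 63 calendar days to June 18, 2021 gives August 20, 2021, which is the date on which the withholding of payment becomes due. August 20, 2021 is a Friday and is not a listed holiday, so no roll-forward applies.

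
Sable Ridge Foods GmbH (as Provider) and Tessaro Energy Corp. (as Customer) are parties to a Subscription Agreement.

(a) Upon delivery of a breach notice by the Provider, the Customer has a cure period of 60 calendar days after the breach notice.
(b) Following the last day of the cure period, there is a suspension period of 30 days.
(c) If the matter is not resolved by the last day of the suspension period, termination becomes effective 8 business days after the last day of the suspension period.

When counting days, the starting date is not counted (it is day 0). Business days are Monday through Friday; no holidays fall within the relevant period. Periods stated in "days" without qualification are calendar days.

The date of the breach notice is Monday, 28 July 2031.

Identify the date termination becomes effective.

The last day of the cure period: 60 calendar days after 28 July 2031 is 26 September 2031.
The last day of the suspension period: 26 September 2031 + 30 days = 26 October 2031.
From Sunday, 26 October 2031, 8 business days (Oct 27, Oct 28, Oct 29, Oct 30, Oct 31, Nov 3, Nov 4, Nov 5, skipping weekends) brings us to Wednesday, 5 November 2031, which is the date termination becomes effective.

5 November 2031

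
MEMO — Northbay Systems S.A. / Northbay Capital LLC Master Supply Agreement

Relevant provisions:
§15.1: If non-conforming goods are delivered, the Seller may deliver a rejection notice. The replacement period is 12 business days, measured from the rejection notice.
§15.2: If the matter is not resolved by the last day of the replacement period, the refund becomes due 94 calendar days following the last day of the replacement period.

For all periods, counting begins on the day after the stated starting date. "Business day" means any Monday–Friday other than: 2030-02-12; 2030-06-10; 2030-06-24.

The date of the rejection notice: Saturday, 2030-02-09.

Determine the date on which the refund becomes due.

2030-06-01

The last day of the replacement period: 12 business days after Saturday, 2030-02-09, skipping weekends and the listed holiday on Feb 12 — Feb 11, Feb 13, Feb 14, Feb 15, …, Feb 25, Feb 26, Feb 27 — lands on Wednesday, 2030-02-27.
The date on which the refund becomes due: 2030-02-27 + 94 days = 2030-06-01.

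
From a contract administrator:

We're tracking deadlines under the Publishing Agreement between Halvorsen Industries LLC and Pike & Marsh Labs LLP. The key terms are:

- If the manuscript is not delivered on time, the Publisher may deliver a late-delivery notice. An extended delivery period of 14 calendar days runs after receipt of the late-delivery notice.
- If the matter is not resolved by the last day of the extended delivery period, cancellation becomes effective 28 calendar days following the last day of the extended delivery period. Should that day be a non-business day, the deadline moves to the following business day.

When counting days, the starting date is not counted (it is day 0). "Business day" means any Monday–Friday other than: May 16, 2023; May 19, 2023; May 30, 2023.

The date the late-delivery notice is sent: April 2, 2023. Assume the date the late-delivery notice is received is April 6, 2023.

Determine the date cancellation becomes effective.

The last day of the extended delivery period: April 6, 2023 + 14 days = April 20, 2023.
The date cancellation becomes effective: April 20, 2023 + 28 days = May 18, 2023. May 18, 2023 is a Thursday and is not a listed holiday, so no roll-forward applies.

May 18, 2023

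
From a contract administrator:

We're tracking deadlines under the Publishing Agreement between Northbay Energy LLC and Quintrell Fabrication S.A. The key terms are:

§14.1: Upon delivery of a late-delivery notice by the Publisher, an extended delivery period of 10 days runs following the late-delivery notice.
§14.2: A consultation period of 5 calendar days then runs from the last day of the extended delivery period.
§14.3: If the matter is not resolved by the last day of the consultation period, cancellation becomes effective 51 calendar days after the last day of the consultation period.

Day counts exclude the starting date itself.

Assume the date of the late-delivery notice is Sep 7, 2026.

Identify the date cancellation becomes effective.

The last day of the extended delivery period: Sep 7, 2026 + 10 days = Sep 17, 2026.
The last day of the consultation period: 5 calendar days after Sep 17, 2026 is Sep 22, 2026.
The date cancellation becomes effective: 51 calendar days after Sep 22, 2026 is Nov 12, 2026.

Nov 12, 2026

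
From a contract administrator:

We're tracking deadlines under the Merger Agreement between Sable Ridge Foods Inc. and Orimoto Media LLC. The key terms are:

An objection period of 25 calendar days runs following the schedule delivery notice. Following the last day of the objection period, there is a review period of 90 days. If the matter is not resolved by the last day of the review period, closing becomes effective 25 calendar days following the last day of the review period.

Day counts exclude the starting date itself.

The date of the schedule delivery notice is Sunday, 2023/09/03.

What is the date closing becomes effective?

Adding 25 calendar days to 2023/09/03 gives 2023/09/28, which is the last day of the objection period.
Adding 90 calendar days to 2023/09/28 gives 2023/12/27, which is the last day of the review period.
The date closing becomes effective: 25 calendar days after 2023/12/27 is 2024/01/21.

2024/01/21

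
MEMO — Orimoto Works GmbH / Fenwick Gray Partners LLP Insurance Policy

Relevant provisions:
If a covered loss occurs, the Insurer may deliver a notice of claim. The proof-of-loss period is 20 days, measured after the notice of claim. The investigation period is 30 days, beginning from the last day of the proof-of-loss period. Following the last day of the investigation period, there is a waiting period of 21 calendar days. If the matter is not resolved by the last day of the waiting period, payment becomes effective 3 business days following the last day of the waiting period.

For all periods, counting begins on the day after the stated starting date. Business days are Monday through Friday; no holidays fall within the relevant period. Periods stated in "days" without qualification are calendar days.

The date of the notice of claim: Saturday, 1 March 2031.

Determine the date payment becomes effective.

14 May 2031

The last day of the proof-of-loss period: 20 calendar days after 1 March 2031 is 21 March 2031.
The last day of the investigation period: 30 calendar days after 21 March 2031 is 20 April 2031.
Adding 21 calendar days to 20 April 2031 gives 11 May 2031, which is the last day of the waiting period.
The date payment becomes effective: counting 3 business days from Sunday, 11 May 2031 (May 12, May 13, May 14, skipping weekends) reaches Wednesday, 14 May 2031.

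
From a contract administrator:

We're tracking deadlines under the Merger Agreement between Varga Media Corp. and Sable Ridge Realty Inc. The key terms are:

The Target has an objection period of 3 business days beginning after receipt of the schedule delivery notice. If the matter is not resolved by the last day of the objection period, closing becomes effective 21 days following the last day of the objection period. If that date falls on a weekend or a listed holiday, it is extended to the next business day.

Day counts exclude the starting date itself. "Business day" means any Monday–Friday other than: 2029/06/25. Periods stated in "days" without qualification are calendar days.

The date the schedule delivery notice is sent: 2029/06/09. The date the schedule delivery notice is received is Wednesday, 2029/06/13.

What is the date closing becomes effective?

2029/07/09

The last day of the objection period: counting 3 business days from Wednesday, 2029/06/13 (Jun 14, Jun 15, Jun 18, skipping weekends) reaches Monday, 2029/06/18.
Adding 21 calendar days to 2029/06/18 gives 2029/07/09, which is the date closing becomes effective. 2029/07/09 is a Monday and is not a listed holiday, so no roll-forward applies.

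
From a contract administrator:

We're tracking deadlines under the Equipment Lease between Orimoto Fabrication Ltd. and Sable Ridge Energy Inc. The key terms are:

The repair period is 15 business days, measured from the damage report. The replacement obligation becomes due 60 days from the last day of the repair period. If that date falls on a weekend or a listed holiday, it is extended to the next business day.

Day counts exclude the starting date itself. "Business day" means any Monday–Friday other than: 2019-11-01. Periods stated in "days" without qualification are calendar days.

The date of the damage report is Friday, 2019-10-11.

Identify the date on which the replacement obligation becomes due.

2020-01-03

The last day of the repair period: counting 15 business days from Friday, 2019-10-11 (Oct 14, Oct 15, Oct 16, Oct 17, …, Oct 30, Oct 31, Nov 4, skipping weekends and the listed holiday on Nov 1) reaches Monday, 2019-11-04.
The date on which the replacement obligation becomes due: 2019-11-04 + 60 days = 2020-01-03. 2020-01-03 is a Friday and is not a listed holiday, so no roll-forward applies.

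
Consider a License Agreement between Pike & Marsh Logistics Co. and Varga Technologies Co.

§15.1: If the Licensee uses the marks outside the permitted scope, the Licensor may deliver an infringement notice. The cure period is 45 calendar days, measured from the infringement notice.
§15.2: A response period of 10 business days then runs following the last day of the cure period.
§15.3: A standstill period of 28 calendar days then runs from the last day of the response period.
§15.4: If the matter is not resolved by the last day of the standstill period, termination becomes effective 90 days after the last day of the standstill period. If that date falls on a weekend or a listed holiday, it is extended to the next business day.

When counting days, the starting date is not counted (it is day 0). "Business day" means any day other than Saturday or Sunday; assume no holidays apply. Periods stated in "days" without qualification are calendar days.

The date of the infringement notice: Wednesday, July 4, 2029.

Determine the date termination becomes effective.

December 27, 2029

The last day of the cure period: July 4, 2029 + 45 days = August 18, 2029.
From Saturday, August 18, 2029, 10 business days (Aug 20, Aug 21, Aug 22, Aug 23, Aug 24, Aug 27, Aug 28, Aug 29, Aug 30, Aug 31, skipping weekends) brings us to Friday, August 31, 2029, which is the last day of the response period.
Adding 28 calendar days to August 31, 2029 gives September 28, 2029, which is the last day of the standstill period.
The date termination becomes effective: 90 calendar days after September 28, 2029 is December 27, 2029. December 27, 2029 is a Thursday, so no roll-forward applies.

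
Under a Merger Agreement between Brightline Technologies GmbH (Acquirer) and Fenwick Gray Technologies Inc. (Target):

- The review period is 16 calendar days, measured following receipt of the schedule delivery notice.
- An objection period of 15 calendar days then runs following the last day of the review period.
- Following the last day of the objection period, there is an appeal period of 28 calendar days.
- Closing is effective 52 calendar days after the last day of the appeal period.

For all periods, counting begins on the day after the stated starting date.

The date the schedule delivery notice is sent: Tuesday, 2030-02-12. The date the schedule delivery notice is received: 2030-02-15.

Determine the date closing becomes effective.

Adding 16 calendar days to 2030-02-15 gives 2030-03-03, which is the last day of the review period.
The last day of the objection period: 2030-03-03 + 15 days = 2030-03-18.
The last day of the appeal period: 2030-03-18 + 28 days = 2030-04-15.
The date closing becomes effective: 52 calendar days after 2030-04-15 is 2030-06-06.

2030-06-06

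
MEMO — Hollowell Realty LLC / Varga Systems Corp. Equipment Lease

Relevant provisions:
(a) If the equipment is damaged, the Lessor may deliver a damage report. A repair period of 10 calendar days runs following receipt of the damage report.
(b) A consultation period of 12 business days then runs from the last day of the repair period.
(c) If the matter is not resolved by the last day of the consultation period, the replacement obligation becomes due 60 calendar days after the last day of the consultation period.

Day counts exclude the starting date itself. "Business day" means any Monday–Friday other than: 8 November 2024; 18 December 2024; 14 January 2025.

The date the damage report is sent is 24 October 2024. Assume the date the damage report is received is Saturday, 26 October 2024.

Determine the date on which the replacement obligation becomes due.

21 January 2025

The last day of the repair period: 10 calendar days after 26 October 2024 is 5 November 2024.
From Tuesday, 5 November 2024, 12 business days (Nov 6, Nov 7, Nov 11, Nov 12, …, Nov 20, Nov 21, Nov 22, skipping weekends and the listed holiday on Nov 8) brings us to Friday, 22 November 2024, which is the last day of the consultation period.
The date on which the replacement obligation becomes due: 22 November 2024 + 60 days = 21 January 2025.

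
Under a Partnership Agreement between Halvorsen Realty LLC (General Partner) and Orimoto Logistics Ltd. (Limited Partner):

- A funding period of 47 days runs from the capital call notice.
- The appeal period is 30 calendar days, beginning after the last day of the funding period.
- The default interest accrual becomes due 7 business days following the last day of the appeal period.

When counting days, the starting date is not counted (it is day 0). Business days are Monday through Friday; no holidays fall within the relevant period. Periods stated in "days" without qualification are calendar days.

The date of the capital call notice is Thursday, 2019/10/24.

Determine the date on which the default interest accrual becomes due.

Adding 47 calendar days to 2019/10/24 gives 2019/12/10, which is the last day of the funding period.
The last day of the appeal period: 2019/12/10 + 30 days = 2020/01/09.
The date on which the default interest accrual becomes due: 7 business days after Thursday, 2020/01/09, skipping weekends — Jan 10, Jan 13, Jan 14, Jan 15, Jan 16, Jan 17, Jan 20 — lands on Monday, 2020/01/20.

2020/01/20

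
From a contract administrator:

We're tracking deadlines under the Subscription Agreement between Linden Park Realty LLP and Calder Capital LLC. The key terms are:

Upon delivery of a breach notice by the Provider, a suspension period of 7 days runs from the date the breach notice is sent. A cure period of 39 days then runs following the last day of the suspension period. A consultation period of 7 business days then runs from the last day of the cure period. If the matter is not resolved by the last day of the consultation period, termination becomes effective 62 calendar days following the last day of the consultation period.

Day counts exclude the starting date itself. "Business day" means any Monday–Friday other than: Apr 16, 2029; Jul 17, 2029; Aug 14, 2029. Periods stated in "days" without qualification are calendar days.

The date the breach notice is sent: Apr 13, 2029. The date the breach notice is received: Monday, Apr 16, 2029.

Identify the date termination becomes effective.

The last day of the suspension period: 7 calendar days after Apr 13, 2029 is Apr 20, 2029.
The last day of the cure period: 39 calendar days after Apr 20, 2029 is May 29, 2029.
The last day of the consultation period: 7 business days after Tuesday, May 29, 2029, skipping weekends — May 30, May 31, Jun 1, Jun 4, Jun 5, Jun 6, Jun 7 — lands on Thursday, Jun 7, 2029.
The date termination becomes effective: 62 calendar days after Jun 7, 2029 is Aug 8, 2029.

Aug 8, 2029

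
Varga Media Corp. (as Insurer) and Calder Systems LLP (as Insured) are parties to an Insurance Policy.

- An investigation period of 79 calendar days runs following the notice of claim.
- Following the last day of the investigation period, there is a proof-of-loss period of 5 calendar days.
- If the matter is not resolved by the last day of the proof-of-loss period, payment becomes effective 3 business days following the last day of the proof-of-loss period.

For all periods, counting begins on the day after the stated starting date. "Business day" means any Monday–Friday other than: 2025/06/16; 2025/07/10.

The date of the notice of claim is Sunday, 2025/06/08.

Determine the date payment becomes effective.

2025/09/03

The last day of the investigation period: 79 calendar days after 2025/06/08 is 2025/08/26.
Adding 5 calendar days to 2025/08/26 gives 2025/08/31, which is the last day of the proof-of-loss period.
From Sunday, 2025/08/31, 3 business days (Sep 1, Sep 2, Sep 3, skipping weekends) brings us to Wednesday, 2025/09/03, which is the date payment becomes effective.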